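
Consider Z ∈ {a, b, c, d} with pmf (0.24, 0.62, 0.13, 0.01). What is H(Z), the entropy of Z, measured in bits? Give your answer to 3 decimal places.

H(Z) = −Σ p·log₂ p.
  −(0.24)·log₂(0.24) = 0.4941
  −(0.62)·log₂(0.62) = 0.4276
  −(0.13)·log₂(0.13) = 0.3826
  −(0.01)·log₂(0.01) = 0.0664
Sum: 0.4941 + 0.4276 + 0.3826 + 0.0664 = 1.371 bits.

1.371 bits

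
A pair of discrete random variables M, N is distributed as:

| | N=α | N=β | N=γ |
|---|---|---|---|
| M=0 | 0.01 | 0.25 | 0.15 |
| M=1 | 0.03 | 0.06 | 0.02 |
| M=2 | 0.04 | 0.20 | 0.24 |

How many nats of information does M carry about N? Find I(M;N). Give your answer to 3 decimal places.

Marginals: p(M) = (0.4100, 0.1100, 0.4800), p(N) = (0.0800, 0.5100, 0.4100).
I(M;N) = Σ p(x,y)·ln[p(x,y)/(p(x)p(y))].
  (0,α): 0.01·ln(0.3049) = -0.0119
  (0,β): 0.25·ln(1.1956) = 0.0447
  (0,γ): 0.15·ln(0.8923) = -0.0171
  (1,α): 0.03·ln(3.4091) = 0.0368
  (1,β): 0.06·ln(1.0695) = 0.0040
  (1,γ): 0.02·ln(0.4435) = -0.0163
  (2,α): 0.04·ln(1.0417) = 0.0016
  (2,β): 0.20·ln(0.8170) = -0.0404
  (2,γ): 0.24·ln(1.2195) = 0.0476
Sum = 0.049 nats.

0.049 nats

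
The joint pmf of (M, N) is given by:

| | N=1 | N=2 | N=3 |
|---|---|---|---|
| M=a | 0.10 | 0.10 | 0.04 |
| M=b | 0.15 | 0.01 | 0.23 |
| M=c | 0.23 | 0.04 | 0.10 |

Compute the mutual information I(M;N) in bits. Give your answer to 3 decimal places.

0.184 bits

Marginals: p(M) = (0.2400, 0.3900, 0.3700), p(N) = (0.4800, 0.1500, 0.3700).
I(M;N) = Σ p(x,y)·log₂[p(x,y)/(p(x)p(y))].
  (a,1): 0.10·log₂(0.8681) = -0.0204
  (a,2): 0.10·log₂(2.7778) = 0.1474
  (a,3): 0.04·log₂(0.4505) = -0.0460
  (b,1): 0.15·log₂(0.8013) = -0.0479
  (b,2): 0.01·log₂(0.1709) = -0.0255
  (b,3): 0.23·log₂(1.5939) = 0.1547
  (c,1): 0.23·log₂(1.2950) = 0.0858
  (c,2): 0.04·log₂(0.7207) = -0.0189
  (c,3): 0.10·log₂(0.7305) = -0.0453
Sum = 0.184 bits.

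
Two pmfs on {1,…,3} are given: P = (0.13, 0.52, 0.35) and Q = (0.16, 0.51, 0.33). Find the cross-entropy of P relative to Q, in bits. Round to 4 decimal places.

H(P,Q) = −Σ p·log₂ q.
  −0.13·log₂(0.16) = 0.34370
  −0.52·log₂(0.51) = 0.50514
  −0.35·log₂(0.33) = 0.55981
H(P,Q) = 1.4087 bits.

1.4087 bits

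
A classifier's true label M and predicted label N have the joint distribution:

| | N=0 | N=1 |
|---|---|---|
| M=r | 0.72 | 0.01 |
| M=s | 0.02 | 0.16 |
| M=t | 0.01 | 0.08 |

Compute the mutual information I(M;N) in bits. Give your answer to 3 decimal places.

0.599 bits

Marginals: p(M) = (0.7300, 0.1800, 0.0900), p(N) = (0.7500, 0.2500).
I(M;N) = H(M) + H(N) − H(M,N).
H(M) = 1.0894, H(N) = 0.8113, H(M,N) = 1.3015.
I(M;N) = 1.0894 + 0.8113 − 1.3015 = 0.599 bits.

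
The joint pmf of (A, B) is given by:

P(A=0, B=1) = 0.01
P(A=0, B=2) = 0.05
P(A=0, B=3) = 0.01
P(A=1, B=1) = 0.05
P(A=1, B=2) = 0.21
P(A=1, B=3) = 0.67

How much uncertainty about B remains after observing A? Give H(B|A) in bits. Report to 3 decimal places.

Chain rule: H(B|A) = H(A,B) − H(A).
Marginals: p(A) = (0.0700, 0.9300), p(B) = (0.0600, 0.2600, 0.6800).
H(A,B) = 1.4250 bits; H(A) = 0.3659 bits.
H(B|A) = 1.4250 − 0.3659 = 1.059 bits.

1.059 bits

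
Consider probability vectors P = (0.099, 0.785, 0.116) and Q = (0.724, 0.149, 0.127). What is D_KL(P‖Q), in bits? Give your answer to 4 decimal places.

D(P‖Q) = Σ p·log₂(p/q).
  0.099·log₂(0.099/0.724) = -0.28418
  0.785·log₂(0.785/0.149) = 1.88194
  0.116·log₂(0.116/0.127) = -0.01516
D(P‖Q) = 1.5826 bits.

1.5826 bits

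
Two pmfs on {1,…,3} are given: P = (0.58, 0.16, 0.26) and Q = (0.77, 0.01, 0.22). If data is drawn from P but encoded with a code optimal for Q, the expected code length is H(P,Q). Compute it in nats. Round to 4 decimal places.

1.2821 nats

H(P,Q) = −Σ p·ln q.
  −0.58·ln(0.77) = 0.15159
  −0.16·ln(0.01) = 0.73683
  −0.26·ln(0.22) = 0.39367
H(P,Q) = 1.2821 nats.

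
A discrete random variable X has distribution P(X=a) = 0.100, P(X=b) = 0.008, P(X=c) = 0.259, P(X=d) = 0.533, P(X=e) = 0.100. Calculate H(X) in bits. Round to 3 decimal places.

H(X) = −Σ p·log₂ p.
  −(0.100)·log₂(0.100) = 0.3322
  −(0.008)·log₂(0.008) = 0.0557
  −(0.259)·log₂(0.259) = 0.5048
  −(0.533)·log₂(0.533) = 0.4839
  −(0.100)·log₂(0.100) = 0.3322
Sum: 0.3322 + 0.0557 + 0.5048 + 0.4839 + 0.3322 = 1.709 bits.

1.709 bits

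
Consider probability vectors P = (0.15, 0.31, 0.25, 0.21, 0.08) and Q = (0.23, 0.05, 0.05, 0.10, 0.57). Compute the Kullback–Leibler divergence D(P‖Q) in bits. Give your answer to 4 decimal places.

D(P‖Q) = Σ p·log₂(p/q).
  0.15·log₂(0.15/0.23) = -0.09250
  0.31·log₂(0.31/0.05) = 0.81600
  0.25·log₂(0.25/0.05) = 0.58048
  0.21·log₂(0.21/0.10) = 0.22478
  0.08·log₂(0.08/0.57) = -0.22663
D(P‖Q) = 1.3021 bits.

1.3021 bits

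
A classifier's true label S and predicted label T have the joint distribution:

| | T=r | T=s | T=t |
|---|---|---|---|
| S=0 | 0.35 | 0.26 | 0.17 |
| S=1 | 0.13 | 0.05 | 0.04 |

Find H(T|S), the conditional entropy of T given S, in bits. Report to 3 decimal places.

Chain rule: H(T|S) = H(S,T) − H(S).
Marginals: p(S) = (0.7800, 0.2200), p(T) = (0.4800, 0.3100, 0.2100).
H(S,T) = 2.2545 bits; H(S) = 0.7602 bits.
H(T|S) = 2.2545 − 0.7602 = 1.494 bits.

1.494 bits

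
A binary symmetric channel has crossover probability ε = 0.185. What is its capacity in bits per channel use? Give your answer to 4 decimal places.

0.3091 bits

Binary symmetric channel: C = 1 − h₂(ε) where h₂ is the binary entropy function.
h₂(0.185) = −0.185·log₂0.185 − 0.815·log₂0.815 = 0.6909.
C = 1 − 0.6909 = 0.3091 bits per channel use.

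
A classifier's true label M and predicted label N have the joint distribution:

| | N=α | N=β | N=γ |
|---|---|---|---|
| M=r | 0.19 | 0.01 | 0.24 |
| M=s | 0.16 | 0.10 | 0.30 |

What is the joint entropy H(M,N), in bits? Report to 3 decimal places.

2.292 bits

H(M,N) = −Σ p(x,y)·log₂ p(x,y) over all 6 cells.
  cell (r,α): −0.19·log₂0.19 = 0.4552
  cell (r,β): −0.01·log₂0.01 = 0.0664
  cell (r,γ): −0.24·log₂0.24 = 0.4941
  cell (s,α): −0.16·log₂0.16 = 0.4230
  cell (s,β): −0.10·log₂0.10 = 0.3322
  cell (s,γ): −0.30·log₂0.30 = 0.5211
Sum = 2.292 bits.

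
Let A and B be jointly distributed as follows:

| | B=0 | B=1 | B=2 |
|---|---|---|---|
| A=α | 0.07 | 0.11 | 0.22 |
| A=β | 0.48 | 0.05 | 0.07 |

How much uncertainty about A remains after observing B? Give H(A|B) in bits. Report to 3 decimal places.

0.677 bits

Chain rule: H(A|B) = H(A,B) − H(B).
Marginals: p(A) = (0.4000, 0.6000), p(B) = (0.5500, 0.1600, 0.2900).
H(A,B) = 2.0923 bits; H(B) = 1.4153 bits.
H(A|B) = 2.0923 − 1.4153 = 0.677 bits.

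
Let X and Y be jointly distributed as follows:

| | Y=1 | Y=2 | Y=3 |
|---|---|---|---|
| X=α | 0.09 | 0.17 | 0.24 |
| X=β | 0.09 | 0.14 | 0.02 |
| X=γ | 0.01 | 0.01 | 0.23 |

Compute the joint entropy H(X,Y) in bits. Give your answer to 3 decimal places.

2.685 bits

H(X,Y) = −Σ p(x,y)·log₂ p(x,y) over all 9 cells.
  cell (α,1): −0.09·log₂0.09 = 0.3127
  cell (α,2): −0.17·log₂0.17 = 0.4346
  cell (α,3): −0.24·log₂0.24 = 0.4941
  cell (β,1): −0.09·log₂0.09 = 0.3127
  cell (β,2): −0.14·log₂0.14 = 0.3971
  cell (β,3): −0.02·log₂0.02 = 0.1129
  cell (γ,1): −0.01·log₂0.01 = 0.0664
  cell (γ,2): −0.01·log₂0.01 = 0.0664
  cell (γ,3): −0.23·log₂0.23 = 0.4877
Sum = 2.685 bits.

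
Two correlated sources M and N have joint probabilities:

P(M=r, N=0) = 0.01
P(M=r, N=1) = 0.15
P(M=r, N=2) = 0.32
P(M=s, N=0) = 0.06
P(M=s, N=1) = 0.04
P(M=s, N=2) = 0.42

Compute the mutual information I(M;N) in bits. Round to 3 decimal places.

Marginals: p(M) = (0.4800, 0.5200), p(N) = (0.0700, 0.1900, 0.7400).
I(M;N) = Σ p(x,y)·log₂[p(x,y)/(p(x)p(y))].
  (r,0): 0.01·log₂(0.2976) = -0.0175
  (r,1): 0.15·log₂(1.6447) = 0.1077
  (r,2): 0.32·log₂(0.9009) = -0.0482
  (s,0): 0.06·log₂(1.6484) = 0.0433
  (s,1): 0.04·log₂(0.4049) = -0.0522
  (s,2): 0.42·log₂(1.0915) = 0.0530
Sum = 0.086 bits.

0.086 bits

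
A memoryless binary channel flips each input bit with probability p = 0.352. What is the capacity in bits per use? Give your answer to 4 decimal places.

Binary symmetric channel: C = 1 − h₂(ε) where h₂ is the binary entropy function.
h₂(0.352) = −0.352·log₂0.352 − 0.648·log₂0.648 = 0.9358.
C = 1 − 0.9358 = 0.0642 bits per channel use.

0.0642 bits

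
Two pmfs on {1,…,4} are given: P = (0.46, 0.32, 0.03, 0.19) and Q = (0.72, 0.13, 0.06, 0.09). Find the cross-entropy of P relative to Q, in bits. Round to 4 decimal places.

H(P,Q) = −Σ p·log₂ q.
  −0.46·log₂(0.72) = 0.21801
  −0.32·log₂(0.13) = 0.94189
  −0.03·log₂(0.06) = 0.12177
  −0.19·log₂(0.09) = 0.66005
H(P,Q) = 1.9417 bits.

1.9417 bits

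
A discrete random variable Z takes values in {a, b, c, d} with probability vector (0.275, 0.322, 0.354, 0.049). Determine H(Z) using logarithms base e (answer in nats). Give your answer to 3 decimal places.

H(Z) = −Σ p·ln p.
  −(0.275)·ln(0.275) = 0.3550
  −(0.322)·ln(0.322) = 0.3649
  −(0.354)·ln(0.354) = 0.3676
  −(0.049)·ln(0.049) = 0.1478
Sum: 0.3550 + 0.3649 + 0.3676 + 0.1478 = 1.235 nats.

1.235 nats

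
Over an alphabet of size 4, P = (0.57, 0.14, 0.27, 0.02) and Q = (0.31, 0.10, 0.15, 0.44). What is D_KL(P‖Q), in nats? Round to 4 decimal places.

0.4912 nats

D(P‖Q) = Σ p·ln(p/q).
  0.57·ln(0.57/0.31) = 0.34717
  0.14·ln(0.14/0.10) = 0.04711
  0.27·ln(0.27/0.15) = 0.15870
  0.02·ln(0.02/0.44) = -0.06182
D(P‖Q) = 0.4912 nats.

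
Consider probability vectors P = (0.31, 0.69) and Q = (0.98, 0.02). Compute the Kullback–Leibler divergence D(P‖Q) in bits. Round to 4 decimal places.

D(P‖Q) = Σ p·log₂(p/q).
  0.31·log₂(0.31/0.98) = -0.51476
  0.69·log₂(0.69/0.02) = 3.52488
D(P‖Q) = 3.0101 bits.

3.0101 bits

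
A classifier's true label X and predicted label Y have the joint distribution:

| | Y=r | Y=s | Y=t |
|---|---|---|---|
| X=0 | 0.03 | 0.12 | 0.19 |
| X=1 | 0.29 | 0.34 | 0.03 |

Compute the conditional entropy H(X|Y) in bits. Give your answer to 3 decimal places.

Chain rule: H(X|Y) = H(X,Y) − H(Y).
Marginals: p(X) = (0.3400, 0.6600), p(Y) = (0.3200, 0.4600, 0.2200).
H(X,Y) = 2.1729 bits; H(Y) = 1.5219 bits.
H(X|Y) = 2.1729 − 1.5219 = 0.651 bits.

0.651 bits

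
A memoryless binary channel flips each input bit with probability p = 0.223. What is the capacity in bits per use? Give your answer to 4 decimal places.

0.2344 bits

Binary symmetric channel: C = 1 − h₂(ε) where h₂ is the binary entropy function.
h₂(0.223) = −0.223·log₂0.223 − 0.777·log₂0.777 = 0.7656.
C = 1 − 0.7656 = 0.2344 bits per channel use.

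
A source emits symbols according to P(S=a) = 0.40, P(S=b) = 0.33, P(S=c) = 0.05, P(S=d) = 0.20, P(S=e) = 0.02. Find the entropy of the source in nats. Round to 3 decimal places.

1.282 nats

H(S) = −Σ p·ln p.
  −(0.40)·ln(0.40) = 0.3665
  −(0.33)·ln(0.33) = 0.3659
  −(0.05)·ln(0.05) = 0.1498
  −(0.20)·ln(0.20) = 0.3219
  −(0.02)·ln(0.02) = 0.0782
Sum: 0.3665 + 0.3659 + 0.1498 + 0.3219 + 0.0782 = 1.282 nats.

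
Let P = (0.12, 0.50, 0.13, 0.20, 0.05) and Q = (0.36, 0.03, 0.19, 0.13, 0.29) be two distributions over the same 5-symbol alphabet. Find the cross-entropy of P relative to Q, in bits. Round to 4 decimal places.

H(P,Q) = −Σ p·log₂ q.
  −0.12·log₂(0.36) = 0.17687
  −0.50·log₂(0.03) = 2.52945
  −0.13·log₂(0.19) = 0.31147
  −0.20·log₂(0.13) = 0.58868
  −0.05·log₂(0.29) = 0.08929
H(P,Q) = 3.6958 bits.

3.6958 bits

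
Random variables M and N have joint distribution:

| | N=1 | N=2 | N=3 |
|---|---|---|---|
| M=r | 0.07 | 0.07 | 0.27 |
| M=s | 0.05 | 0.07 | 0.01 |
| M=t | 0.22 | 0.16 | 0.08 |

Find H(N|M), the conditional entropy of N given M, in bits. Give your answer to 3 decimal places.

Marginals: p(M) = (0.4100, 0.1300, 0.4600), p(N) = (0.3400, 0.3000, 0.3600).
H(N|M) = Σ p(M) · H(N|M=·).
  M=r: p=0.4100, H(N|M=r) = 1.2677
  M=s: p=0.1300, H(N|M=s) = 1.2957
  M=t: p=0.4600, H(N|M=t) = 1.4777
Weighted sum = 1.368 bits.

1.368 bits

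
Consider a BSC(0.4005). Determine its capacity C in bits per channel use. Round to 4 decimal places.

0.0288 bits

Binary symmetric channel: C = 1 − h₂(ε) where h₂ is the binary entropy function.
h₂(0.4005) = −0.4005·log₂0.4005 − 0.5995·log₂0.5995 = 0.9712.
C = 1 − 0.9712 = 0.0288 bits per channel use.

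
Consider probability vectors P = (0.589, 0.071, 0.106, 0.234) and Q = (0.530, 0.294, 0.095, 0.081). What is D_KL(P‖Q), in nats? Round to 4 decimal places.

0.2211 nats

D(P‖Q) = Σ p·ln(p/q).
  0.589·ln(0.589/0.530) = 0.06217
  0.071·ln(0.071/0.294) = -0.10088
  0.106·ln(0.106/0.095) = 0.01161
  0.234·ln(0.234/0.081) = 0.24824
D(P‖Q) = 0.2211 nats.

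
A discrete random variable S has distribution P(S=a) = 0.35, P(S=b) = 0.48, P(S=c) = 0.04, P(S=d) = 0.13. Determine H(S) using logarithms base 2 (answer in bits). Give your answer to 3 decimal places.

1.607 bits

H(S) = −Σ p·log₂ p.
  −(0.35)·log₂(0.35) = 0.5301
  −(0.48)·log₂(0.48) = 0.5083
  −(0.04)·log₂(0.04) = 0.1858
  −(0.13)·log₂(0.13) = 0.3826
Sum: 0.5301 + 0.5083 + 0.1858 + 0.3826 = 1.607 bits.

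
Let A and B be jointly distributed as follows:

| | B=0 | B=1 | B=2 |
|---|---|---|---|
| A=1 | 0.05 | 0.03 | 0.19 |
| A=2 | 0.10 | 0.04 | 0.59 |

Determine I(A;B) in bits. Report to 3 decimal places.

0.010 bits

Marginals: p(A) = (0.2700, 0.7300), p(B) = (0.1500, 0.0700, 0.7800).
I(A;B) = H(A) + H(B) − H(A,B).
H(A) = 0.8415, H(B) = 0.9587, H(A,B) = 1.7902.
I(A;B) = 0.8415 + 0.9587 − 1.7902 = 0.010 bits.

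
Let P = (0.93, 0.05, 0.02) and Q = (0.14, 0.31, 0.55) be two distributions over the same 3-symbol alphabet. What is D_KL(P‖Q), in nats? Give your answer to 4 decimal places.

1.6035 nats

D(P‖Q) = Σ p·ln(p/q).
  0.93·ln(0.93/0.14) = 1.76099
  0.05·ln(0.05/0.31) = -0.09123
  0.02·ln(0.02/0.55) = -0.06628
D(P‖Q) = 1.6035 nats.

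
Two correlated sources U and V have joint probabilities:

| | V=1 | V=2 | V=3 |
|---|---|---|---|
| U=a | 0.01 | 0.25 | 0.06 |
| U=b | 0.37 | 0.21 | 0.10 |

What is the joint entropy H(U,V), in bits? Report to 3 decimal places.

2.146 bits

H(U,V) = −Σ p(x,y)·log₂ p(x,y) over all 6 cells.
  cell (a,1): −0.01·log₂0.01 = 0.0664
  cell (a,2): −0.25·log₂0.25 = 0.5000
  cell (a,3): −0.06·log₂0.06 = 0.2435
  cell (b,1): −0.37·log₂0.37 = 0.5307
  cell (b,2): −0.21·log₂0.21 = 0.4728
  cell (b,3): −0.10·log₂0.10 = 0.3322
Sum = 2.146 bits.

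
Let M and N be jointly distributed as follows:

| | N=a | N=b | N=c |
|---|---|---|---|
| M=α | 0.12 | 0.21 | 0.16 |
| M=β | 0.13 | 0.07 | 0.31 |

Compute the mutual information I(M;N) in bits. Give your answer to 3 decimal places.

Marginals: p(M) = (0.4900, 0.5100), p(N) = (0.2500, 0.2800, 0.4700).
I(M;N) = H(M) + H(N) − H(M,N).
H(M) = 0.9997, H(N) = 1.5262, H(M,N) = 2.4379.
I(M;N) = 0.9997 + 1.5262 − 2.4379 = 0.088 bits.

0.088 bits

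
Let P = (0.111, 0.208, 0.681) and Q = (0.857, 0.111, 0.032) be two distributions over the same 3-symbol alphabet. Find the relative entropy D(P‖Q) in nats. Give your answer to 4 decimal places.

D(P‖Q) = Σ p·ln(p/q).
  0.111·ln(0.111/0.857) = -0.22687
  0.208·ln(0.208/0.111) = 0.13063
  0.681·ln(0.681/0.032) = 2.08238
D(P‖Q) = 1.9861 nats.

1.9861 nats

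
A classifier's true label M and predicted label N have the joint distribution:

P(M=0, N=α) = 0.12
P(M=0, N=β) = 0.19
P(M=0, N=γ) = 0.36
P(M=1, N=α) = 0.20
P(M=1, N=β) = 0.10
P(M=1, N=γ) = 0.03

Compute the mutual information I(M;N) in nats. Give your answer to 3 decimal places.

0.130 nats

Marginals: p(M) = (0.6700, 0.3300), p(N) = (0.3200, 0.2900, 0.3900).
I(M;N) = H(M) + H(N) − H(M,N).
H(M) = 0.6342, H(N) = 1.0908, H(M,N) = 1.5951.
I(M;N) = 0.6342 + 1.0908 − 1.5951 = 0.130 nats.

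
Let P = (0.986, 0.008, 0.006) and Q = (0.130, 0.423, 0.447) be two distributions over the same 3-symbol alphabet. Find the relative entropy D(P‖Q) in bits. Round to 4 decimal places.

D(P‖Q) = Σ p·log₂(p/q).
  0.986·log₂(0.986/0.130) = 2.88215
  0.008·log₂(0.008/0.423) = -0.04580
  0.006·log₂(0.006/0.447) = -0.03732
D(P‖Q) = 2.7990 bits.

2.7990 bits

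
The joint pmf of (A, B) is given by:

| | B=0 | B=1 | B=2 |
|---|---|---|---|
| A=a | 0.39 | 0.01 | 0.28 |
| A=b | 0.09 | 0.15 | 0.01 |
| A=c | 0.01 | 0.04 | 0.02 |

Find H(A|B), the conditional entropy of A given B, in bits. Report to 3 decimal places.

Chain rule: H(A|B) = H(A,B) − H(B).
Marginals: p(A) = (0.6800, 0.2500, 0.0700), p(B) = (0.4900, 0.2000, 0.3100).
H(A,B) = 2.2652 bits; H(B) = 1.4925 bits.
H(A|B) = 2.2652 − 1.4925 = 0.773 bits.

0.773 bits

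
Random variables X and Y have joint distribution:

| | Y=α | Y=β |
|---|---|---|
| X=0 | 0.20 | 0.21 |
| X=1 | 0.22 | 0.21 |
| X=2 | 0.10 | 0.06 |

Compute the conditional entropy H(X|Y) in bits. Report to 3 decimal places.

Chain rule: H(X|Y) = H(X,Y) − H(Y).
Marginals: p(X) = (0.4100, 0.4300, 0.1600), p(Y) = (0.5200, 0.4800).
H(X,Y) = 2.4663 bits; H(Y) = 0.9988 bits.
H(X|Y) = 2.4663 − 0.9988 = 1.467 bits.

1.467 bits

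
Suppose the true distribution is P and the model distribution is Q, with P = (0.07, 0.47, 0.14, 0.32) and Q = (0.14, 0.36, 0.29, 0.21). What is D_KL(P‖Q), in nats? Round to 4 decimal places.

D(P‖Q) = Σ p·ln(p/q).
  0.07·ln(0.07/0.14) = -0.04852
  0.47·ln(0.47/0.36) = 0.12532
  0.14·ln(0.14/0.29) = -0.10195
  0.32·ln(0.32/0.21) = 0.13479
D(P‖Q) = 0.1096 nats.

0.1096 nats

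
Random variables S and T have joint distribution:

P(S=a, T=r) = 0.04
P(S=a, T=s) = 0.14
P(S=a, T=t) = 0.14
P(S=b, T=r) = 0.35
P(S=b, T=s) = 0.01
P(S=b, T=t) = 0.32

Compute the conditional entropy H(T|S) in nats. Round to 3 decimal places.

0.831 nats

Chain rule: H(T|S) = H(S,T) − H(S).
Marginals: p(S) = (0.3200, 0.6800), p(T) = (0.3900, 0.1500, 0.4600).
H(S,T) = 1.4574 nats; H(S) = 0.6269 nats.
H(T|S) = 1.4574 − 0.6269 = 0.831 nats.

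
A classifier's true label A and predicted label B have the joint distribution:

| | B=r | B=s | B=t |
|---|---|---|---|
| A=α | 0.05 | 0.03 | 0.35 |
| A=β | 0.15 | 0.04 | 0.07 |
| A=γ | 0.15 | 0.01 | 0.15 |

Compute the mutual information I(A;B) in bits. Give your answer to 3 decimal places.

0.186 bits

Marginals: p(A) = (0.4300, 0.2600, 0.3100), p(B) = (0.3500, 0.0800, 0.5700).
I(A;B) = Σ p(x,y)·log₂[p(x,y)/(p(x)p(y))].
  (α,r): 0.05·log₂(0.3322) = -0.0795
  (α,s): 0.03·log₂(0.8721) = -0.0059
  (α,t): 0.35·log₂(1.4280) = 0.1799
  (β,r): 0.15·log₂(1.6484) = 0.1082
  (β,s): 0.04·log₂(1.9231) = 0.0377
  (β,t): 0.07·log₂(0.4723) = -0.0757
  (γ,r): 0.15·log₂(1.3825) = 0.0701
  (γ,s): 0.01·log₂(0.4032) = -0.0131
  (γ,t): 0.15·log₂(0.8489) = -0.0355
Sum = 0.186 bits.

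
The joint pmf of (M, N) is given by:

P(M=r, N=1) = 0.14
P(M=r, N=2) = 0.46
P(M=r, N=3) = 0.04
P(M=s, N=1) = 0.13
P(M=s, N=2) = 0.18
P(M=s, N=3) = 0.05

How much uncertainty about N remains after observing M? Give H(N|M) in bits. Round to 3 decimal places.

1.200 bits

Marginals: p(M) = (0.6400, 0.3600), p(N) = (0.2700, 0.6400, 0.0900).
H(N|M) = Σ p(M) · H(N|M=·).
  M=r: p=0.6400, H(N|M=r) = 1.0721
  M=s: p=0.3600, H(N|M=s) = 1.4262
Weighted sum = 1.200 bits.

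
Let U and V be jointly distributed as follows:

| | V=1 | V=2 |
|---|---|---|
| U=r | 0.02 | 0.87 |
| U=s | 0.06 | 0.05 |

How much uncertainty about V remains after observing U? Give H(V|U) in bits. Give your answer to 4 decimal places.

Chain rule: H(V|U) = H(U,V) − H(U).
Marginals: p(U) = (0.8900, 0.1100), p(V) = (0.0800, 0.9200).
H(U,V) = 0.7473 bits; H(U) = 0.4999 bits.
H(V|U) = 0.7473 − 0.4999 = 0.2474 bits.

0.2474 bits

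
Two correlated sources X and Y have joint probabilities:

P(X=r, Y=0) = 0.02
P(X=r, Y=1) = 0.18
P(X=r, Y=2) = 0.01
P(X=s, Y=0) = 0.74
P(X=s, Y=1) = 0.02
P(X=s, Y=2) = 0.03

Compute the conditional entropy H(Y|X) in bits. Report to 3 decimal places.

0.469 bits

Marginals: p(X) = (0.2100, 0.7900), p(Y) = (0.7600, 0.2000, 0.0400).
H(Y|X) = Σ p(X) · H(Y|X=·).
  X=r: p=0.2100, H(Y|X=r) = 0.7229
  X=s: p=0.7900, H(Y|X=s) = 0.4018
Weighted sum = 0.469 bits.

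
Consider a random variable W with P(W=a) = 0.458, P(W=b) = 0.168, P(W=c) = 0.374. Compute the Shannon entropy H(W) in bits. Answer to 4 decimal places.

1.4790 bits

H(W) = −Σ p·log₂ p.
  −(0.458)·log₂(0.458) = 0.51597
  −(0.168)·log₂(0.168) = 0.43234
  −(0.374)·log₂(0.374) = 0.53066
Sum: 0.51597 + 0.43234 + 0.53066 = 1.4790 bits.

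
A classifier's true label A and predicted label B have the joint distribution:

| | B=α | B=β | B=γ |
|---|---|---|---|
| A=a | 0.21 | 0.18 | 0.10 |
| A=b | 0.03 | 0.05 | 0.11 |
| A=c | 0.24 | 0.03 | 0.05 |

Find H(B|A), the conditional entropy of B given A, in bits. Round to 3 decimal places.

1.345 bits

Chain rule: H(B|A) = H(A,B) − H(A).
Marginals: p(A) = (0.4900, 0.1900, 0.3200), p(B) = (0.4800, 0.2600, 0.2600).
H(A,B) = 2.8305 bits; H(A) = 1.4855 bits.
H(B|A) = 2.8305 − 1.4855 = 1.345 bits.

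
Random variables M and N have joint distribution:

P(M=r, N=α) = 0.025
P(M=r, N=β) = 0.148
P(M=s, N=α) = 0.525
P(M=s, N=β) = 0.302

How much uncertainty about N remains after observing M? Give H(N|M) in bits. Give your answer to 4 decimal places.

0.8862 bits

Marginals: p(M) = (0.1730, 0.8270), p(N) = (0.5500, 0.4500).
H(N|M) = Σ p(M) · H(N|M=·).
  M=r: p=0.1730, H(N|M=r) = 0.5959
  M=s: p=0.8270, H(N|M=s) = 0.9469
Weighted sum = 0.8862 bits.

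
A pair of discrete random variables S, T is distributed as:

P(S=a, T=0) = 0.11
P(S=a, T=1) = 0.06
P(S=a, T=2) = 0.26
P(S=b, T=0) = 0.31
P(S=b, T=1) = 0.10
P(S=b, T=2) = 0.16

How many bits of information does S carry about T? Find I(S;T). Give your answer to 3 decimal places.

Marginals: p(S) = (0.4300, 0.5700), p(T) = (0.4200, 0.1600, 0.4200).
I(S;T) = H(S) + H(T) − H(S,T).
H(S) = 0.9858, H(T) = 1.4743, H(S,T) = 2.3781.
I(S;T) = 0.9858 + 1.4743 − 2.3781 = 0.082 bits.

0.082 bits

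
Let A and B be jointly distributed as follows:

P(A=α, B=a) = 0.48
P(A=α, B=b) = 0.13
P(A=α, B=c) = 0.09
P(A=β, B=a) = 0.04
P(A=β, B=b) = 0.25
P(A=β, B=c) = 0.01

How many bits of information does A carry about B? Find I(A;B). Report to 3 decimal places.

0.279 bits

Marginals: p(A) = (0.7000, 0.3000), p(B) = (0.5200, 0.3800, 0.1000).
I(A;B) = H(A) + H(B) − H(A,B).
H(A) = 0.8813, H(B) = 1.3532, H(A,B) = 1.9558.
I(A;B) = 0.8813 + 1.3532 − 1.9558 = 0.279 bits.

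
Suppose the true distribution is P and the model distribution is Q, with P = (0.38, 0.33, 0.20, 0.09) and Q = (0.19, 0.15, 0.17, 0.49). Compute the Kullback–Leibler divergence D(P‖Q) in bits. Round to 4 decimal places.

D(P‖Q) = Σ p·log₂(p/q).
  0.38·log₂(0.38/0.19) = 0.38000
  0.33·log₂(0.33/0.15) = 0.37538
  0.20·log₂(0.20/0.17) = 0.04689
  0.09·log₂(0.09/0.49) = -0.22003
D(P‖Q) = 0.5822 bits.

0.5822 bits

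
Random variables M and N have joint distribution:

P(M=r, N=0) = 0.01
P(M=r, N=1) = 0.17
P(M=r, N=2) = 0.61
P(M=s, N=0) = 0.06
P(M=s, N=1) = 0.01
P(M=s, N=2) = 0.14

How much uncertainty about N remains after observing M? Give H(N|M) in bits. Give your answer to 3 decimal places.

0.902 bits

Chain rule: H(N|M) = H(M,N) − H(M).
Marginals: p(M) = (0.7900, 0.2100), p(N) = (0.0700, 0.1800, 0.7500).
H(M,N) = 1.6431 bits; H(M) = 0.7415 bits.
H(N|M) = 1.6431 − 0.7415 = 0.902 bits.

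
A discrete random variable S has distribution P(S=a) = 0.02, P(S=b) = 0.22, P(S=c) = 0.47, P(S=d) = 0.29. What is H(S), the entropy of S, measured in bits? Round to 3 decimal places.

H(S) = −Σ p·log₂ p.
  −(0.02)·log₂(0.02) = 0.1129
  −(0.22)·log₂(0.22) = 0.4806
  −(0.47)·log₂(0.47) = 0.5120
  −(0.29)·log₂(0.29) = 0.5179
Sum: 0.1129 + 0.4806 + 0.5120 + 0.5179 = 1.623 bits.

1.623 bits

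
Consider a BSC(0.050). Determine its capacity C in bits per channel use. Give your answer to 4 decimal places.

0.7136 bits

Binary symmetric channel: C = 1 − h₂(ε) where h₂ is the binary entropy function.
h₂(0.050) = −0.050·log₂0.050 − 0.950·log₂0.950 = 0.2864.
C = 1 − 0.2864 = 0.7136 bits per channel use.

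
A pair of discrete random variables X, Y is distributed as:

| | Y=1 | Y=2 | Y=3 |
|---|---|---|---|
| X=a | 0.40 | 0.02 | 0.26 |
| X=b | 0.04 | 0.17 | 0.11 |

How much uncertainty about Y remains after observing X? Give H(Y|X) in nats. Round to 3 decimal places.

0.841 nats

Chain rule: H(Y|X) = H(X,Y) − H(X).
Marginals: p(X) = (0.6800, 0.3200), p(Y) = (0.4400, 0.1900, 0.3700).
H(X,Y) = 1.4678 nats; H(X) = 0.6269 nats.
H(Y|X) = 1.4678 − 0.6269 = 0.841 nats.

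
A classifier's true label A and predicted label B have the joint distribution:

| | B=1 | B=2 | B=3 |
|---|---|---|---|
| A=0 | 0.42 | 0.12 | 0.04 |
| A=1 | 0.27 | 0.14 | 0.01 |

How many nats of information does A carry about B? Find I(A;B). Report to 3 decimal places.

Marginals: p(A) = (0.5800, 0.4200), p(B) = (0.6900, 0.2600, 0.0500).
I(A;B) = Σ p(x,y)·ln[p(x,y)/(p(x)p(y))].
  (0,1): 0.42·ln(1.0495) = 0.0203
  (0,2): 0.12·ln(0.7958) = -0.0274
  (0,3): 0.04·ln(1.3793) = 0.0129
  (1,1): 0.27·ln(0.9317) = -0.0191
  (1,2): 0.14·ln(1.2821) = 0.0348
  (1,3): 0.01·ln(0.4762) = -0.0074
Sum = 0.014 nats.

0.014 nats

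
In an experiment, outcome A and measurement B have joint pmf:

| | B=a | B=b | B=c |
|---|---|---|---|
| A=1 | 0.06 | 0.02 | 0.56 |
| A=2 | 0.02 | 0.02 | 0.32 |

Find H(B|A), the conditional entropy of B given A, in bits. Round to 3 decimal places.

Chain rule: H(B|A) = H(A,B) − H(A).
Marginals: p(A) = (0.6400, 0.3600), p(B) = (0.0800, 0.0400, 0.8800).
H(A,B) = 1.5766 bits; H(A) = 0.9427 bits.
H(B|A) = 1.5766 − 0.9427 = 0.634 bits.

0.634 bits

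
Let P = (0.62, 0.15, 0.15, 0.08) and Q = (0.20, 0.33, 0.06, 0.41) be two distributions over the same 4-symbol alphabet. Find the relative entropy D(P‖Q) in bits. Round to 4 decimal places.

0.8511 bits

D(P‖Q) = Σ p·log₂(p/q).
  0.62·log₂(0.62/0.20) = 1.01201
  0.15·log₂(0.15/0.33) = -0.17063
  0.15·log₂(0.15/0.06) = 0.19829
  0.08·log₂(0.08/0.41) = -0.18860
D(P‖Q) = 0.8511 bits.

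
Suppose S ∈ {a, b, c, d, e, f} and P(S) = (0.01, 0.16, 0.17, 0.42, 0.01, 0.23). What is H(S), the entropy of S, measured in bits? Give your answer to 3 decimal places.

H(S) = −Σ p·log₂ p.
  −(0.01)·log₂(0.01) = 0.0664
  −(0.16)·log₂(0.16) = 0.4230
  −(0.17)·log₂(0.17) = 0.4346
  −(0.42)·log₂(0.42) = 0.5256
  −(0.01)·log₂(0.01) = 0.0664
  −(0.23)·log₂(0.23) = 0.4877
Sum: 0.0664 + 0.4230 + 0.4346 + 0.5256 + 0.0664 + 0.4877 = 2.004 bits.

2.004 bits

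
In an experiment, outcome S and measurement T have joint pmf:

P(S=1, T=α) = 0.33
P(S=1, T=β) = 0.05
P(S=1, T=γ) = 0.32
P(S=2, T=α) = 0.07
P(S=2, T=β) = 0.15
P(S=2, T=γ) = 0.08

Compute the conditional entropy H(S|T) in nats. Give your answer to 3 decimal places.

0.498 nats

Marginals: p(S) = (0.7000, 0.3000), p(T) = (0.4000, 0.2000, 0.4000).
H(S|T) = Σ p(T) · H(S|T=·).
  T=α: p=0.4000, H(S|T=α) = 0.4637
  T=β: p=0.2000, H(S|T=β) = 0.5623
  T=γ: p=0.4000, H(S|T=γ) = 0.5004
Weighted sum = 0.498 nats.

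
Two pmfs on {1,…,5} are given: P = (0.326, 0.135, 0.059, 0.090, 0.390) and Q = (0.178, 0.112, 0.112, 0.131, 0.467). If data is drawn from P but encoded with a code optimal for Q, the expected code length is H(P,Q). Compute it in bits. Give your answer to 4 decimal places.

H(P,Q) = −Σ p·log₂ q.
  −0.326·log₂(0.178) = 0.81176
  −0.135·log₂(0.112) = 0.42639
  −0.059·log₂(0.112) = 0.18635
  −0.090·log₂(0.131) = 0.26391
  −0.390·log₂(0.467) = 0.42842
H(P,Q) = 2.1168 bits.

2.1168 bits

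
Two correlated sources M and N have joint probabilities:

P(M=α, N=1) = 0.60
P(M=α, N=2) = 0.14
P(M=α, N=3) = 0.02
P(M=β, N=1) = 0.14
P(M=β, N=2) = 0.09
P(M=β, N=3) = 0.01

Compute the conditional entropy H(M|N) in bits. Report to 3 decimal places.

0.767 bits

Marginals: p(M) = (0.7600, 0.2400), p(N) = (0.7400, 0.2300, 0.0300).
H(M|N) = Σ p(N) · H(M|N=·).
  N=1: p=0.7400, H(M|N=1) = 0.6998
  N=2: p=0.2300, H(M|N=2) = 0.9656
  N=3: p=0.0300, H(M|N=3) = 0.9183
Weighted sum = 0.767 bits.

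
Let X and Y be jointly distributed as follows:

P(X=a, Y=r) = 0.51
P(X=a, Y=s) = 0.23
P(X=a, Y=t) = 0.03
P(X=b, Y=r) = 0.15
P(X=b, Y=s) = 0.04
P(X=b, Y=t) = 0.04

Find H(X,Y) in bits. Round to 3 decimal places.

H(X,Y) = −Σ p(x,y)·log₂ p(x,y) over all 6 cells.
  cell (a,r): −0.51·log₂0.51 = 0.4954
  cell (a,s): −0.23·log₂0.23 = 0.4877
  cell (a,t): −0.03·log₂0.03 = 0.1518
  cell (b,r): −0.15·log₂0.15 = 0.4105
  cell (b,s): −0.04·log₂0.04 = 0.1858
  cell (b,t): −0.04·log₂0.04 = 0.1858
Sum = 1.917 bits.

1.917 bits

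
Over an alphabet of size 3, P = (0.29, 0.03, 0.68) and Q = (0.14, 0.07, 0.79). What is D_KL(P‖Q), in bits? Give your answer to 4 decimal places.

D(P‖Q) = Σ p·log₂(p/q).
  0.29·log₂(0.29/0.14) = 0.30468
  0.03·log₂(0.03/0.07) = -0.03667
  0.68·log₂(0.68/0.79) = -0.14710
D(P‖Q) = 0.1209 bits.

0.1209 bits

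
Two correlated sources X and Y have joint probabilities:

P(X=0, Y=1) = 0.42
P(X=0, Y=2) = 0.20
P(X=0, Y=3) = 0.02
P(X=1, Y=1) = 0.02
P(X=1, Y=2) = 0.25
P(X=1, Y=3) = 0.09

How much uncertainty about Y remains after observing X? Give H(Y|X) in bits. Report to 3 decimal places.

1.086 bits

Marginals: p(X) = (0.6400, 0.3600), p(Y) = (0.4400, 0.4500, 0.1100).
H(Y|X) = Σ p(X) · H(Y|X=·).
  X=0: p=0.6400, H(Y|X=0) = 1.0794
  X=1: p=0.3600, H(Y|X=1) = 1.0970
Weighted sum = 1.086 bits.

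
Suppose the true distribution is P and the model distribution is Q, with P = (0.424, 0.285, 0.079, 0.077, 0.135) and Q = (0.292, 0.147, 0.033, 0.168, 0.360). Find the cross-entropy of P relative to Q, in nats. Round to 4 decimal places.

1.6131 nats

H(P,Q) = −Σ p·ln q.
  −0.424·ln(0.292) = 0.52194
  −0.285·ln(0.147) = 0.54644
  −0.079·ln(0.033) = 0.26949
  −0.077·ln(0.168) = 0.13735
  −0.135·ln(0.360) = 0.13792
H(P,Q) = 1.6131 nats.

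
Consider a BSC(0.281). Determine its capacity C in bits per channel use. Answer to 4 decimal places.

0.1432 bits

Binary symmetric channel: C = 1 − h₂(ε) where h₂ is the binary entropy function.
h₂(0.281) = −0.281·log₂0.281 − 0.719·log₂0.719 = 0.8568.
C = 1 − 0.8568 = 0.1432 bits per channel use.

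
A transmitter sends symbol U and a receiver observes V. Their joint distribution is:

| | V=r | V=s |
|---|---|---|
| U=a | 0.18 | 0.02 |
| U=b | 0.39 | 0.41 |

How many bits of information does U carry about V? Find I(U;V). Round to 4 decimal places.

Marginals: p(U) = (0.2000, 0.8000), p(V) = (0.5700, 0.4300).
I(U;V) = Σ p(x,y)·log₂[p(x,y)/(p(x)p(y))].
  (a,r): 0.18·log₂(1.5789) = 0.11861
  (a,s): 0.02·log₂(0.2326) = -0.04209
  (b,r): 0.39·log₂(0.8553) = -0.08797
  (b,s): 0.41·log₂(1.1919) = 0.10382
Sum = 0.0924 bits.

0.0924 bits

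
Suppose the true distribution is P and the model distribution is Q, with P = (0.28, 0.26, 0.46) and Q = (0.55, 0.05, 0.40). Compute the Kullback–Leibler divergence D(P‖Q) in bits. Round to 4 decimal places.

0.4384 bits

D(P‖Q) = Σ p·log₂(p/q).
  0.28·log₂(0.28/0.55) = -0.27272
  0.26·log₂(0.26/0.05) = 0.61841
  0.46·log₂(0.46/0.40) = 0.09275
D(P‖Q) = 0.4384 bits.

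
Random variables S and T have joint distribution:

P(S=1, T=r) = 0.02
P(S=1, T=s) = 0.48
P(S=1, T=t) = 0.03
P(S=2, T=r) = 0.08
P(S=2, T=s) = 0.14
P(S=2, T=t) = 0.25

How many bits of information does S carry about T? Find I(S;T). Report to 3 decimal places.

Marginals: p(S) = (0.5300, 0.4700), p(T) = (0.1000, 0.6200, 0.2800).
I(S;T) = H(S) + H(T) − H(S,T).
H(S) = 0.9974, H(T) = 1.2740, H(S,T) = 1.9615.
I(S;T) = 0.9974 + 1.2740 − 1.9615 = 0.310 bits.

0.310 bits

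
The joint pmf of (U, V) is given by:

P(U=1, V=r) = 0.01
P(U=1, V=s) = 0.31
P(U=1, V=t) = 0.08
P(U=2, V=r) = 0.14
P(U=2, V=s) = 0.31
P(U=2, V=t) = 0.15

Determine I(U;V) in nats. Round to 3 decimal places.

Marginals: p(U) = (0.4000, 0.6000), p(V) = (0.1500, 0.6200, 0.2300).
I(U;V) = H(U) + H(V) − H(U,V).
H(U) = 0.6730, H(V) = 0.9190, H(U,V) = 1.5341.
I(U;V) = 0.6730 + 0.9190 − 1.5341 = 0.058 nats.

0.058 nats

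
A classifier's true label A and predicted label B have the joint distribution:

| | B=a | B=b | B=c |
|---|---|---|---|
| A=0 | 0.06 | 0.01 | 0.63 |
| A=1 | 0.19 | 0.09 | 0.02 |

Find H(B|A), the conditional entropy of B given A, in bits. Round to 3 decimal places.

Marginals: p(A) = (0.7000, 0.3000), p(B) = (0.2500, 0.1000, 0.6500).
H(B|A) = Σ p(A) · H(B|A=·).
  A=0: p=0.7000, H(B|A=0) = 0.5282
  A=1: p=0.3000, H(B|A=1) = 1.1989
Weighted sum = 0.729 bits.

0.729 bits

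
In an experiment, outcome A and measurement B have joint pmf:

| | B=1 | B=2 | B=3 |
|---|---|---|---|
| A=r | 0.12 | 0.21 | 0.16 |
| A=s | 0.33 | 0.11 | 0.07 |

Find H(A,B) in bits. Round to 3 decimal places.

H(A,B) = −Σ p(x,y)·log₂ p(x,y) over all 6 cells.
  cell (r,1): −0.12·log₂0.12 = 0.3671
  cell (r,2): −0.21·log₂0.21 = 0.4728
  cell (r,3): −0.16·log₂0.16 = 0.4230
  cell (s,1): −0.33·log₂0.33 = 0.5278
  cell (s,2): −0.11·log₂0.11 = 0.3503
  cell (s,3): −0.07·log₂0.07 = 0.2686
Sum = 2.410 bits.

2.410 bits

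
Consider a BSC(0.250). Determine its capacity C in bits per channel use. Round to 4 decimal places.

Binary symmetric channel: C = 1 − h₂(ε) where h₂ is the binary entropy function.
h₂(0.250) = −0.250·log₂0.250 − 0.750·log₂0.750 = 0.8113.
C = 1 − 0.8113 = 0.1887 bits per channel use.

0.1887 bits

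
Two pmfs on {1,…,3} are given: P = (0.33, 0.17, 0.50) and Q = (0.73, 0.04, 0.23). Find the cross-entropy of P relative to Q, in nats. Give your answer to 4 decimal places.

1.3859 nats

H(P,Q) = −Σ p·ln q.
  −0.33·ln(0.73) = 0.10385
  −0.17·ln(0.04) = 0.54721
  −0.50·ln(0.23) = 0.73484
H(P,Q) = 1.3859 nats.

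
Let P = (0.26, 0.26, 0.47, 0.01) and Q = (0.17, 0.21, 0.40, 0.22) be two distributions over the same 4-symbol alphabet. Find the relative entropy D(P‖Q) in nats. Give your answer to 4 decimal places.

D(P‖Q) = Σ p·ln(p/q).
  0.26·ln(0.26/0.17) = 0.11047
  0.26·ln(0.26/0.21) = 0.05553
  0.47·ln(0.47/0.40) = 0.07580
  0.01·ln(0.01/0.22) = -0.03091
D(P‖Q) = 0.2109 nats.

0.2109 nats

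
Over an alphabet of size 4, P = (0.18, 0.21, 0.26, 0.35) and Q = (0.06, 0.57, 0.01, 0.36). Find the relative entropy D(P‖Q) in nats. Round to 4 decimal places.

0.8253 nats

D(P‖Q) = Σ p·ln(p/q).
  0.18·ln(0.18/0.06) = 0.19775
  0.21·ln(0.21/0.57) = -0.20969
  0.26·ln(0.26/0.01) = 0.84711
  0.35·ln(0.35/0.36) = -0.00986
D(P‖Q) = 0.8253 nats.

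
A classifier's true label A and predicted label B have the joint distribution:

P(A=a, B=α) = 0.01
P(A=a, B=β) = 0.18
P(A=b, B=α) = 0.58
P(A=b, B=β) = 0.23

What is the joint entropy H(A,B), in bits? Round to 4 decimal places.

H(A,B) = −Σ p(x,y)·log₂ p(x,y) over all 4 cells.
  cell (a,α): −0.01·log₂0.01 = 0.06644
  cell (a,β): −0.18·log₂0.18 = 0.44531
  cell (b,α): −0.58·log₂0.58 = 0.45581
  cell (b,β): −0.23·log₂0.23 = 0.48767
Sum = 1.4552 bits.

1.4552 bits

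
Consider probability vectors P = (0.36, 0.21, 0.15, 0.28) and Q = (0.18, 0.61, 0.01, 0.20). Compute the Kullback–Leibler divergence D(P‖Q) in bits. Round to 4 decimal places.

D(P‖Q) = Σ p·log₂(p/q).
  0.36·log₂(0.36/0.18) = 0.36000
  0.21·log₂(0.21/0.61) = -0.32307
  0.15·log₂(0.15/0.01) = 0.58603
  0.28·log₂(0.28/0.20) = 0.13592
D(P‖Q) = 0.7589 bits.

0.7589 bits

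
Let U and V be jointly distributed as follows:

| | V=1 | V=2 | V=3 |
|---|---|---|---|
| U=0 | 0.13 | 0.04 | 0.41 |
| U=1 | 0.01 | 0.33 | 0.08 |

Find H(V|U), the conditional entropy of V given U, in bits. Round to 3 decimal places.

Marginals: p(U) = (0.5800, 0.4200), p(V) = (0.1400, 0.3700, 0.4900).
H(V|U) = Σ p(U) · H(V|U=·).
  U=0: p=0.5800, H(V|U=0) = 1.1034
  U=1: p=0.4200, H(V|U=1) = 0.8574
Weighted sum = 1.000 bits.

1.000 bits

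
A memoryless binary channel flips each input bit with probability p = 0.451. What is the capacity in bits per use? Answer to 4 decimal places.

Binary symmetric channel: C = 1 − h₂(ε) where h₂ is the binary entropy function.
h₂(0.451) = −0.451·log₂0.451 − 0.549·log₂0.549 = 0.9931.
C = 1 − 0.9931 = 0.0069 bits per channel use.

0.0069 bits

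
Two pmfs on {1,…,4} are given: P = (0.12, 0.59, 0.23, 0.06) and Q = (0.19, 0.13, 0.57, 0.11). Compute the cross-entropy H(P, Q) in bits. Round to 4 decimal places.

2.4017 bits

H(P,Q) = −Σ p·log₂ q.
  −0.12·log₂(0.19) = 0.28751
  −0.59·log₂(0.13) = 1.73662
  −0.23·log₂(0.57) = 0.18652
  −0.06·log₂(0.11) = 0.19107
H(P,Q) = 2.4017 bits.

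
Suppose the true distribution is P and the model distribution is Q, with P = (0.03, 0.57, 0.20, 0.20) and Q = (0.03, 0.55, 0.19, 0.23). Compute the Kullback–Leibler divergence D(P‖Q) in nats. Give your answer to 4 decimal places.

D(P‖Q) = Σ p·ln(p/q).
  0.03·ln(0.03/0.03) = 0.00000
  0.57·ln(0.57/0.55) = 0.02036
  0.20·ln(0.20/0.19) = 0.01026
  0.20·ln(0.20/0.23) = -0.02795
D(P‖Q) = 0.0027 nats.

0.0027 nats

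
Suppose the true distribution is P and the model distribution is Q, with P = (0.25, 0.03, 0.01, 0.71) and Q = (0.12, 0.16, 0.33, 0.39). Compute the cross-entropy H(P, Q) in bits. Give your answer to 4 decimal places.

1.8245 bits

H(P,Q) = −Σ p·log₂ q.
  −0.25·log₂(0.12) = 0.76472
  −0.03·log₂(0.16) = 0.07932
  −0.01·log₂(0.33) = 0.01599
  −0.71·log₂(0.39) = 0.96450
H(P,Q) = 1.8245 bits.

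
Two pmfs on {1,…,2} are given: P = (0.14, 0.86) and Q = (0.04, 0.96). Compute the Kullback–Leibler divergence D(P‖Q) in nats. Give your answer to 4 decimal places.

0.0808 nats

D(P‖Q) = Σ p·ln(p/q).
  0.14·ln(0.14/0.04) = 0.17539
  0.86·ln(0.86/0.96) = -0.09460
D(P‖Q) = 0.0808 nats.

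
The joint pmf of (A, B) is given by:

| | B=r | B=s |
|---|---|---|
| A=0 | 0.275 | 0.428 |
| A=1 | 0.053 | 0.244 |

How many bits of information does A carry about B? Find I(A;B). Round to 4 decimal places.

0.0331 bits

Marginals: p(A) = (0.7030, 0.2970), p(B) = (0.3280, 0.6720).
I(A;B) = Σ p(x,y)·log₂[p(x,y)/(p(x)p(y))].
  (0,r): 0.275·log₂(1.1926) = 0.06989
  (0,s): 0.428·log₂(0.9060) = -0.06097
  (1,r): 0.053·log₂(0.5441) = -0.04654
  (1,s): 0.244·log₂(1.2225) = 0.07073
Sum = 0.0331 bits.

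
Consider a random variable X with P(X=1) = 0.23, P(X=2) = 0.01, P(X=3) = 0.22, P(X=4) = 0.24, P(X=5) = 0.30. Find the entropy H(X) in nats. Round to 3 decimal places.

1.421 nats

H(X) = −Σ p·ln p.
  −(0.23)·ln(0.23) = 0.3380
  −(0.01)·ln(0.01) = 0.0461
  −(0.22)·ln(0.22) = 0.3331
  −(0.24)·ln(0.24) = 0.3425
  −(0.30)·ln(0.30) = 0.3612
Sum: 0.3380 + 0.0461 + 0.3331 + 0.3425 + 0.3612 = 1.421 nats.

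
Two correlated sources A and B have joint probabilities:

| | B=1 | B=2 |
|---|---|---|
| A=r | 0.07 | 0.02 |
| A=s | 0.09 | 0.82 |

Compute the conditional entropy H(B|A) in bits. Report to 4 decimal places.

0.4924 bits

Marginals: p(A) = (0.0900, 0.9100), p(B) = (0.1600, 0.8400).
H(B|A) = Σ p(A) · H(B|A=·).
  A=r: p=0.0900, H(B|A=r) = 0.7642
  A=s: p=0.9100, H(B|A=s) = 0.4655
Weighted sum = 0.4924 bits.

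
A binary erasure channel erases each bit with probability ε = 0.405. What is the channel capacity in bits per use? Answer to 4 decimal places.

0.5950 bits

Binary erasure channel: capacity C = 1 − ε.
C = 1 − 0.405 = 0.5950 bits per channel use.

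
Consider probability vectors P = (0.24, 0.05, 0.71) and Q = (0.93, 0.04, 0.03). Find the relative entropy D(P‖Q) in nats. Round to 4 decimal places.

D(P‖Q) = Σ p·ln(p/q).
  0.24·ln(0.24/0.93) = -0.32509
  0.05·ln(0.05/0.04) = 0.01116
  0.71·ln(0.71/0.03) = 2.24649
D(P‖Q) = 1.9326 nats.

1.9326 nats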